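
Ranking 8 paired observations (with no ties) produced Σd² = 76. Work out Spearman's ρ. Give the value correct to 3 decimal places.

ρ = 1 − 6Σd² / [n(n²−1)] = 1 − 6×76 / (8×63)
  = 1 − 456/504 = 1 − 0.9048 ≈ 0.095

0.095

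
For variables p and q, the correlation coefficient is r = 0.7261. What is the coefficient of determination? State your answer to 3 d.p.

0.527

r² = (0.7261)² = 0.527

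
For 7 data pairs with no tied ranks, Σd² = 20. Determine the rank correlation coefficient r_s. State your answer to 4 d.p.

ρ = 1 − 6Σd² / [n(n²−1)] = 1 − 6×20 / (7×48)
  = 1 − 120/336 = 1 − 0.35714 ≈ 0.6429

0.6429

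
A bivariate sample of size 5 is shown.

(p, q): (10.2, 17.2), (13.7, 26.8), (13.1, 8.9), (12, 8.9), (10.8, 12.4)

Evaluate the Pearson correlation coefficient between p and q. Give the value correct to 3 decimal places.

n = 5, Σp = 59.8, Σq = 74.2, Σp² = 723.98, Σq² = 1326.26, Σpq = 899.91
nΣpq − ΣpΣq = 4499.55 − 4437.16 = 62.39
nΣp² − (Σp)² = 3619.9 − 3576.04 = 43.86; nΣq² − (Σq)² = 6631.3 − 5505.64 = 1125.66
r = 62.39 / √(43.86 × 1125.66) = 62.39 / 222.1969 ≈ 0.281

0.281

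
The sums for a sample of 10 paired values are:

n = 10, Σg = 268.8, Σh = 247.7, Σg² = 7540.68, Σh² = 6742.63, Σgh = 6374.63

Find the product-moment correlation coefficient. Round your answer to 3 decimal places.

r = (nΣgh − ΣgΣh) / √[(nΣg² − (Σg)²)(nΣh² − (Σh)²)]
Numerator: 10×6374.63 − 268.8×247.7 = -2835.46
Denominator: √[(75406.8 − 72253.44)(67426.3 − 61355.29)] = √[3153.36 × 6071.01] = 4375.3949
r = -2835.46 / 4375.3949 ≈ -0.648

-0.648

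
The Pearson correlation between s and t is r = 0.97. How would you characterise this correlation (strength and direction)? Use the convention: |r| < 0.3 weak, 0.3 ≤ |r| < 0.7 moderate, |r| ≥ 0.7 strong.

strong positive

r = 0.97 > 0 so the relationship is positive.
|r| = 0.97, which falls in the strong range.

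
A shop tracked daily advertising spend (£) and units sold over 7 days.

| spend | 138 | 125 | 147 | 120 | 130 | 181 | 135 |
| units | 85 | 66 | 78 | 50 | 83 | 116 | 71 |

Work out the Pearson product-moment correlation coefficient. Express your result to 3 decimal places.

0.913

n = 7, Σx = 976, Σy = 549, Σx² = 138564, Σy² = 45551, Σxy = 78817
nΣxy − ΣxΣy = 551719 − 535824 = 15895
nΣx² − (Σx)² = 969948 − 952576 = 17372; nΣy² − (Σy)² = 318857 − 301401 = 17456
r = 15895 / √(17372 × 17456) = 15895 / 17413.9494 ≈ 0.913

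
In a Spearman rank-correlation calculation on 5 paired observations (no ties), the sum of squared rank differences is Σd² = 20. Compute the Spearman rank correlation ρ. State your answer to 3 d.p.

ρ = 1 − 6Σd² / [n(n²−1)] = 1 − 6×20 / (5×24)
  = 1 − 120/120 = 1 − 1.0000 ≈ 0.000

0.000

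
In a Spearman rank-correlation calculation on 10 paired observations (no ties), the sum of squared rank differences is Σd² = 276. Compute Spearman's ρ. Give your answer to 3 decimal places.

ρ = 1 − 6Σd² / [n(n²−1)] = 1 − 6×276 / (10×99)
  = 1 − 1656/990 = 1 − 1.6727 ≈ -0.673

-0.673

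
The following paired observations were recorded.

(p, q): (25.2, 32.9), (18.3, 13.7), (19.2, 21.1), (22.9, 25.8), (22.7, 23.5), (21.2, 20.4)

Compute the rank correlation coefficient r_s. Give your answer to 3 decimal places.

Rank p: 6, 1, 2, 5, 4, 3
Rank q: 6, 1, 3, 5, 4, 2
d = rank(p) − rank(q): 0, 0, -1, 0, 0, 1; Σd² = 2
ρ = 1 − 6Σd² / [n(n²−1)] = 1 − 6×2 / (6×35) = 1 − 12/210 ≈ 0.943

0.943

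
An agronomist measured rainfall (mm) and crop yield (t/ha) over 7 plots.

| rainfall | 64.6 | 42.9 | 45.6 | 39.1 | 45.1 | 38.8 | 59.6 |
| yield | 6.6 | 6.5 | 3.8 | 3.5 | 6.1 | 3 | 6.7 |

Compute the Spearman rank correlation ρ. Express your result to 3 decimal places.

0.821

Rank rainfall: 7, 3, 5, 2, 4, 1, 6
Rank yield: 6, 5, 3, 2, 4, 1, 7
d = rank(rainfall) − rank(yield): 1, -2, 2, 0, 0, 0, -1; Σd² = 10
ρ = 1 − 6Σd² / [n(n²−1)] = 1 − 6×10 / (7×48) = 1 − 60/336 ≈ 0.821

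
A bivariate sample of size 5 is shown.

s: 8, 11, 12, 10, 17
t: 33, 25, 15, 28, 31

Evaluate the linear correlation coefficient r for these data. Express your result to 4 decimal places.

-0.0548

n = 5, Σs = 58, Σt = 132, Σs² = 718, Σt² = 3684, Σst = 1526
nΣst − ΣsΣt = 7630 − 7656 = -26
nΣs² − (Σs)² = 3590 − 3364 = 226; nΣt² − (Σt)² = 18420 − 17424 = 996
r = -26 / √(226 × 996) = -26 / 474.4428 ≈ -0.0548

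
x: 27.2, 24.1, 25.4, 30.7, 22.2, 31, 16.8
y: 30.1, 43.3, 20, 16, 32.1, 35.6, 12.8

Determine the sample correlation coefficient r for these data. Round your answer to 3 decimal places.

n = 7, Σx = 177.4, Σy = 189.9, Σx² = 4644.38, Σy² = 5898.51, Σxy = 4892.71
nΣxy − ΣxΣy = 34248.97 − 33688.26 = 560.71
nΣx² − (Σx)² = 32510.66 − 31470.76 = 1039.9; nΣy² − (Σy)² = 41289.57 − 36062.01 = 5227.56
r = 560.71 / √(1039.9 × 5227.56) = 560.71 / 2331.5531 ≈ 0.240

0.240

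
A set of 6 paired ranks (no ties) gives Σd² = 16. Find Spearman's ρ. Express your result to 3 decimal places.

ρ = 1 − 6Σd² / [n(n²−1)] = 1 − 6×16 / (6×35)
  = 1 − 96/210 = 1 − 0.4571 ≈ 0.543

0.543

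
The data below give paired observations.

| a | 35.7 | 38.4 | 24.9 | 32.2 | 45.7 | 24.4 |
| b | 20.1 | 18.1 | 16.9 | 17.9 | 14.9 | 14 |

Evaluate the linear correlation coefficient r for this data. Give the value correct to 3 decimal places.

0.148

n = 6, Σa = 201.3, Σb = 101.9, Σa² = 7089.75, Σb² = 1755.65, Σab = 3432.33
nΣab − ΣaΣb = 20593.98 − 20512.47 = 81.51
nΣa² − (Σa)² = 42538.5 − 40521.69 = 2016.81; nΣb² − (Σb)² = 10533.9 − 10383.61 = 150.29
r = 81.51 / √(2016.81 × 150.29) = 81.51 / 550.5510 ≈ 0.148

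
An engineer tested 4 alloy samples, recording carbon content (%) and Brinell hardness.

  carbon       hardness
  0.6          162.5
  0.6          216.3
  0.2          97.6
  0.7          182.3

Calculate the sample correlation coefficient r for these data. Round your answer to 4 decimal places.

0.8608

n = 4, Σx = 2.1, Σy = 658.7, Σx² = 1.25, Σy² = 115950.99, Σxy = 374.41
nΣxy − ΣxΣy = 1497.64 − 1383.27 = 114.37
nΣx² − (Σx)² = 5 − 4.41 = 0.59; nΣy² − (Σy)² = 463803.96 − 433885.69 = 29918.27
r = 114.37 / √(0.59 × 29918.27) = 114.37 / 132.8600 ≈ 0.8608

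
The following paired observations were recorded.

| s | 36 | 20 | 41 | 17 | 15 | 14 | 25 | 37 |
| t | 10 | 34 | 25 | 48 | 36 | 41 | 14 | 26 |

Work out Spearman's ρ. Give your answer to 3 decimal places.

-0.738

Rank s: 6, 4, 8, 3, 2, 1, 5, 7
Rank t: 1, 5, 3, 8, 6, 7, 2, 4
d = rank(s) − rank(t): 5, -1, 5, -5, -4, -6, 3, 3; Σd² = 146
ρ = 1 − 6Σd² / [n(n²−1)] = 1 − 6×146 / (8×63) = 1 − 876/504 ≈ -0.738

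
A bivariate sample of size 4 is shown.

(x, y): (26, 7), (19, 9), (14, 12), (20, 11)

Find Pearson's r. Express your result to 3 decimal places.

n = 4, Σx = 79, Σy = 39, Σx² = 1633, Σy² = 395, Σxy = 741
nΣxy − ΣxΣy = 2964 − 3081 = -117
nΣx² − (Σx)² = 6532 − 6241 = 291; nΣy² − (Σy)² = 1580 − 1521 = 59
r = -117 / √(291 × 59) = -117 / 131.0305 ≈ -0.893

-0.893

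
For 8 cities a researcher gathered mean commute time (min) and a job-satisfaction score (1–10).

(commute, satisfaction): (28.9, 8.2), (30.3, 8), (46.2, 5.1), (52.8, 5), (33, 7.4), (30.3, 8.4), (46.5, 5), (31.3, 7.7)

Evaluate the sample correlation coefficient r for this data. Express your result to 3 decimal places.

-0.974

n = 8, Σx = 299.3, Σy = 54.8, Σx² = 11824.61, Σy² = 391.86, Σxy = 1951.23
nΣxy − ΣxΣy = 15609.84 − 16401.64 = -791.8
nΣx² − (Σx)² = 94596.88 − 89580.49 = 5016.39; nΣy² − (Σy)² = 3134.88 − 3003.04 = 131.84
r = -791.8 / √(5016.39 × 131.84) = -791.8 / 813.2410 ≈ -0.974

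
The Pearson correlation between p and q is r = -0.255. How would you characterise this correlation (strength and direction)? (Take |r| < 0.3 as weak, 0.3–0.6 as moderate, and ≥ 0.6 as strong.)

weak negative

r = -0.255 < 0 so the relationship is negative.
|r| = 0.255, which falls in the weak range.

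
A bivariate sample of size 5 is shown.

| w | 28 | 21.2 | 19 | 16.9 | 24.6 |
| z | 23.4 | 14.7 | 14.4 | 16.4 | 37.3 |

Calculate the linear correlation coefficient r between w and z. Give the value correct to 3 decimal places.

0.613

n = 5, Σw = 109.7, Σz = 106.2, Σw² = 2485.21, Σz² = 2631.26, Σwz = 2435.18
nΣwz − ΣwΣz = 12175.9 − 11650.14 = 525.76
nΣw² − (Σw)² = 12426.05 − 12034.09 = 391.96; nΣz² − (Σz)² = 13156.3 − 11278.44 = 1877.86
r = 525.76 / √(391.96 × 1877.86) = 525.76 / 857.9312 ≈ 0.613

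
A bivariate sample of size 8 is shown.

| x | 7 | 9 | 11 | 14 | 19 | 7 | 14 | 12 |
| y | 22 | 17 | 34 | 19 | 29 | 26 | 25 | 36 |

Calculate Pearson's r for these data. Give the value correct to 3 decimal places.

n = 8, Σx = 93, Σy = 208, Σx² = 1197, Σy² = 5728, Σxy = 2462
nΣxy − ΣxΣy = 19696 − 19344 = 352
nΣx² − (Σx)² = 9576 − 8649 = 927; nΣy² − (Σy)² = 45824 − 43264 = 2560
r = 352 / √(927 × 2560) = 352 / 1540.4934 ≈ 0.228

0.228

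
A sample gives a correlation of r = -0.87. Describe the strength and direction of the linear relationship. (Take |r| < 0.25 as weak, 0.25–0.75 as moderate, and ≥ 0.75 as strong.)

strong negative

r = -0.87 < 0 so the relationship is negative.
|r| = 0.87, which falls in the strong range.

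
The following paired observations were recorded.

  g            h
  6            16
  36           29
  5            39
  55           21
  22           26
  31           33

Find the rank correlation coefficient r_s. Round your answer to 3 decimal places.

Rank g: 2, 5, 1, 6, 3, 4
Rank h: 1, 4, 6, 2, 3, 5
d = rank(g) − rank(h): 1, 1, -5, 4, 0, -1; Σd² = 44
ρ = 1 − 6Σd² / [n(n²−1)] = 1 − 6×44 / (6×35) = 1 − 264/210 ≈ -0.257

-0.257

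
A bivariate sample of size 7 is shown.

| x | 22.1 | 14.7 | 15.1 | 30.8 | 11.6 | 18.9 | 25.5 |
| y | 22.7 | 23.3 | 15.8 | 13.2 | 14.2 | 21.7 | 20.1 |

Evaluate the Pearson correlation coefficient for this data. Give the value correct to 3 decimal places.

-0.110

n = 7, Σx = 138.7, Σy = 131, Σx² = 3023.17, Σy² = 2558.6, Σxy = 2576.72
nΣxy − ΣxΣy = 18037.04 − 18169.7 = -132.66
nΣx² − (Σx)² = 21162.19 − 19237.69 = 1924.5; nΣy² − (Σy)² = 17910.2 − 17161 = 749.2
r = -132.66 / √(1924.5 × 749.2) = -132.66 / 1200.7645 ≈ -0.110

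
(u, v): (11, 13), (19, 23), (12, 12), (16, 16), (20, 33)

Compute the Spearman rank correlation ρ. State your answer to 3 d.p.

Rank u: 1, 4, 2, 3, 5
Rank v: 2, 4, 1, 3, 5
d = rank(u) − rank(v): -1, 0, 1, 0, 0; Σd² = 2
ρ = 1 − 6Σd² / [n(n²−1)] = 1 − 6×2 / (5×24) = 1 − 12/120 ≈ 0.900

0.900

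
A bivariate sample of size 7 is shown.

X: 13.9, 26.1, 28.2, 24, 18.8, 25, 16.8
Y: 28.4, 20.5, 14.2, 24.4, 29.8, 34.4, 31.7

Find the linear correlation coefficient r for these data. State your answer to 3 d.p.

n = 7, ΣX = 152.8, ΣY = 183.4, ΣX² = 3506.34, ΣY² = 5100.1, ΣXY = 3868.65
nΣXY − ΣXΣY = 27080.55 − 28023.52 = -942.97
nΣX² − (ΣX)² = 24544.38 − 23347.84 = 1196.54; nΣY² − (ΣY)² = 35700.7 − 33635.56 = 2065.14
r = -942.97 / √(1196.54 × 2065.14) = -942.97 / 1571.9487 ≈ -0.600

-0.600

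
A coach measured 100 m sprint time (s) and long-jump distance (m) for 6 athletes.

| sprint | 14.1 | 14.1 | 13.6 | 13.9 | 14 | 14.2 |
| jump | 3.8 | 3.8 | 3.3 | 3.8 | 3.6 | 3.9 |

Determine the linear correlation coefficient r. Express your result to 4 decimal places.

n = 6, Σx = 83.9, Σy = 22.2, Σx² = 1173.43, Σy² = 82.38, Σxy = 310.64
nΣxy − ΣxΣy = 1863.84 − 1862.58 = 1.26
nΣx² − (Σx)² = 7040.58 − 7039.21 = 1.37; nΣy² − (Σy)² = 494.28 − 492.84 = 1.44
r = 1.26 / √(1.37 × 1.44) = 1.26 / 1.4046 ≈ 0.8971

0.8971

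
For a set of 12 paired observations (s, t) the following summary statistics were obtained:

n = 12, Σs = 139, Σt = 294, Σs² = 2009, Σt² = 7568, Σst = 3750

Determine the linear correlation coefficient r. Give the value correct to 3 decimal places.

r = (nΣst − ΣsΣt) / √[(nΣs² − (Σs)²)(nΣt² − (Σt)²)]
Numerator: 12×3750 − 139×294 = 4134
Denominator: √[(24108 − 19321)(90816 − 86436)] = √[4787 × 4380] = 4578.9802
r = 4134 / 4578.9802 ≈ 0.903

0.903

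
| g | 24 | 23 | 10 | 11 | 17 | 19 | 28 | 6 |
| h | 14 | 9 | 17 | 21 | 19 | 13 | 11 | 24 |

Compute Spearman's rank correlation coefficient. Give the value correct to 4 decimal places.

Rank g: 7, 6, 2, 3, 4, 5, 8, 1
Rank h: 4, 1, 5, 7, 6, 3, 2, 8
d = rank(g) − rank(h): 3, 5, -3, -4, -2, 2, 6, -7; Σd² = 152
ρ = 1 − 6Σd² / [n(n²−1)] = 1 − 6×152 / (8×63) = 1 − 912/504 ≈ -0.8095

-0.8095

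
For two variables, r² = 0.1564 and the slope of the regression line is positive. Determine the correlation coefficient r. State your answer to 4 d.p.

0.3955

|r| = √0.1564 = 0.3955
The association is positive, so r = 0.3955.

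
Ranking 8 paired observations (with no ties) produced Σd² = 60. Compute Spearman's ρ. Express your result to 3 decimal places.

ρ = 1 − 6Σd² / [n(n²−1)] = 1 − 6×60 / (8×63)
  = 1 − 360/504 = 1 − 0.7143 ≈ 0.286

0.286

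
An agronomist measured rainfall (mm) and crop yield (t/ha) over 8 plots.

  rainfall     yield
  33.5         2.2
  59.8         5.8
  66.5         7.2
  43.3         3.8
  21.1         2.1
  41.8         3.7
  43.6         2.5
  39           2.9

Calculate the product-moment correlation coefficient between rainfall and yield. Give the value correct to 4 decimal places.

n = 8, Σx = 348.6, Σy = 30.2, Σx² = 16609.84, Σy² = 137.52, Σxy = 1484.95
nΣxy − ΣxΣy = 11879.6 − 10527.72 = 1351.88
nΣx² − (Σx)² = 132878.72 − 121521.96 = 11356.76; nΣy² − (Σy)² = 1100.16 − 912.04 = 188.12
r = 1351.88 / √(11356.76 × 188.12) = 1351.88 / 1461.6544 ≈ 0.9249

0.9249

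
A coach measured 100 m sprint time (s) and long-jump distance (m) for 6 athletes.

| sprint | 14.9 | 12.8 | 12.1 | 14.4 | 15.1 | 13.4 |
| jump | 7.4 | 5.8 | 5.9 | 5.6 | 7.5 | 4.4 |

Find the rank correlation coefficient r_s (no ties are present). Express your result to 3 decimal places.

0.486

Rank sprint: 5, 2, 1, 4, 6, 3
Rank jump: 5, 3, 4, 2, 6, 1
d = rank(sprint) − rank(jump): 0, -1, -3, 2, 0, 2; Σd² = 18
ρ = 1 − 6Σd² / [n(n²−1)] = 1 − 6×18 / (6×35) = 1 − 108/210 ≈ 0.486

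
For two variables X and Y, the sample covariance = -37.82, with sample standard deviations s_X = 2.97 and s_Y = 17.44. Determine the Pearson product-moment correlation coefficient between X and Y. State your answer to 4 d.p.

r = Cov(X,Y) / (s_X · s_Y) = -37.82 / (2.97 × 17.44)
  = -37.82 / 51.7968 ≈ -0.7302

-0.7302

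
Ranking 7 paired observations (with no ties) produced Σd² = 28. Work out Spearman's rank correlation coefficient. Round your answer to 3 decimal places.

0.500

ρ = 1 − 6Σd² / [n(n²−1)] = 1 − 6×28 / (7×48)
  = 1 − 168/336 = 1 − 0.5000 ≈ 0.500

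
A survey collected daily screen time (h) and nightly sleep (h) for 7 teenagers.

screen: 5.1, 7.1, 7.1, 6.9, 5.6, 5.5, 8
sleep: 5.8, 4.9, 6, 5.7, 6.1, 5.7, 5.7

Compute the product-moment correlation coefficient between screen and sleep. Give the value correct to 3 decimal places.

n = 7, Σx = 45.3, Σy = 39.9, Σx² = 300.05, Σy² = 228.33, Σxy = 257.41
nΣxy − ΣxΣy = 1801.87 − 1807.47 = -5.6
nΣx² − (Σx)² = 2100.35 − 2052.09 = 48.26; nΣy² − (Σy)² = 1598.31 − 1592.01 = 6.3
r = -5.6 / √(48.26 × 6.3) = -5.6 / 17.4367 ≈ -0.321

-0.321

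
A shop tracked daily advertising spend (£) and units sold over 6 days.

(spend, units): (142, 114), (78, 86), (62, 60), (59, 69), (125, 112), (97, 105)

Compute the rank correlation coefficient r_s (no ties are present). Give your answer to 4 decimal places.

Rank spend: 6, 3, 2, 1, 5, 4
Rank units: 6, 3, 1, 2, 5, 4
d = rank(spend) − rank(units): 0, 0, 1, -1, 0, 0; Σd² = 2
ρ = 1 − 6Σd² / [n(n²−1)] = 1 − 6×2 / (6×35) = 1 − 12/210 ≈ 0.9429

0.9429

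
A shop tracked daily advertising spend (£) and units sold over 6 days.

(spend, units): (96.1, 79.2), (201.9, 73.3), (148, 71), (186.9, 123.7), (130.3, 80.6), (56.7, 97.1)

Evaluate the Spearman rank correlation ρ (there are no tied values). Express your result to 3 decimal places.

-0.257

Rank spend: 2, 6, 4, 5, 3, 1
Rank units: 3, 2, 1, 6, 4, 5
d = rank(spend) − rank(units): -1, 4, 3, -1, -1, -4; Σd² = 44
ρ = 1 − 6Σd² / [n(n²−1)] = 1 − 6×44 / (6×35) = 1 − 264/210 ≈ -0.257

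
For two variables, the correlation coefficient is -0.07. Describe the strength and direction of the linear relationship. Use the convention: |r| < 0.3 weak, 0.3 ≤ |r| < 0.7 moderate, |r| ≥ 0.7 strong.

r = -0.07 < 0 so the relationship is negative.
|r| = 0.07, which falls in the weak range.

weak negative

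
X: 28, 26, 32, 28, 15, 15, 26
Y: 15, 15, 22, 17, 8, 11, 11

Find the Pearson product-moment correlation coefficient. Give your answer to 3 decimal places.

0.847

n = 7, ΣX = 170, ΣY = 99, ΣX² = 4394, ΣY² = 1529, ΣXY = 2561
nΣXY − ΣXΣY = 17927 − 16830 = 1097
nΣX² − (ΣX)² = 30758 − 28900 = 1858; nΣY² − (ΣY)² = 10703 − 9801 = 902
r = 1097 / √(1858 × 902) = 1097 / 1294.5717 ≈ 0.847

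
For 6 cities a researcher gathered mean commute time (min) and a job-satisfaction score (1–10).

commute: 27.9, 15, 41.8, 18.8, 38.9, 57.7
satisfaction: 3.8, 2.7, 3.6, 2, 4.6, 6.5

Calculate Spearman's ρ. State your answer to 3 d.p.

0.771

Rank commute: 3, 1, 5, 2, 4, 6
Rank satisfaction: 4, 2, 3, 1, 5, 6
d = rank(commute) − rank(satisfaction): -1, -1, 2, 1, -1, 0; Σd² = 8
ρ = 1 − 6Σd² / [n(n²−1)] = 1 − 6×8 / (6×35) = 1 − 48/210 ≈ 0.771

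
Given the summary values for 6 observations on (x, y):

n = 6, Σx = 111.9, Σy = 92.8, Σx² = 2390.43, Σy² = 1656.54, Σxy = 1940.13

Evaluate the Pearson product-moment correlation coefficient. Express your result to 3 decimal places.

r = (nΣxy − ΣxΣy) / √[(nΣx² − (Σx)²)(nΣy² − (Σy)²)]
Numerator: 6×1940.13 − 111.9×92.8 = 1256.46
Denominator: √[(14342.58 − 12521.61)(9939.24 − 8611.84)] = √[1820.97 × 1327.4] = 1554.7204
r = 1256.46 / 1554.7204 ≈ 0.808

0.808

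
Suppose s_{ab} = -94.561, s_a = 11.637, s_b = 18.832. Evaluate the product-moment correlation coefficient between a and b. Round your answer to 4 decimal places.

r = Cov(a,b) / (s_a · s_b) = -94.561 / (11.637 × 18.832)
  = -94.561 / 219.1480 ≈ -0.4315

-0.4315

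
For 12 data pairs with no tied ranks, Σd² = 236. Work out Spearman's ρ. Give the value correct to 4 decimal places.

0.1748

ρ = 1 − 6Σd² / [n(n²−1)] = 1 − 6×236 / (12×143)
  = 1 − 1416/1716 = 1 − 0.82517 ≈ 0.1748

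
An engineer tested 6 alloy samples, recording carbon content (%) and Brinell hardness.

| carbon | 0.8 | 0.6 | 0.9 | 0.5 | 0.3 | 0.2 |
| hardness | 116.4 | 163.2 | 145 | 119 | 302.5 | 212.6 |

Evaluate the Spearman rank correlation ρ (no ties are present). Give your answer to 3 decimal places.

-0.657

Rank carbon: 5, 4, 6, 3, 2, 1
Rank hardness: 1, 4, 3, 2, 6, 5
d = rank(carbon) − rank(hardness): 4, 0, 3, 1, -4, -4; Σd² = 58
ρ = 1 − 6Σd² / [n(n²−1)] = 1 − 6×58 / (6×35) = 1 − 348/210 ≈ -0.657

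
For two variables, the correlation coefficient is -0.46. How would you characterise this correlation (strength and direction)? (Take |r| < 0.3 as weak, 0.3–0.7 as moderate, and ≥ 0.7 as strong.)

r = -0.46 < 0 so the relationship is negative.
|r| = 0.46, which falls in the moderate range.

moderate negative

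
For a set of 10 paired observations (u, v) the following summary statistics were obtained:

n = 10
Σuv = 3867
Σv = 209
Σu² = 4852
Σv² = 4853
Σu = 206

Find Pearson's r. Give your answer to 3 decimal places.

r = (nΣuv − ΣuΣv) / √[(nΣu² − (Σu)²)(nΣv² − (Σv)²)]
Numerator: 10×3867 − 206×209 = -4384
Denominator: √[(48520 − 42436)(48530 − 43681)] = √[6084 × 4849] = 5431.5114
r = -4384 / 5431.5114 ≈ -0.807

-0.807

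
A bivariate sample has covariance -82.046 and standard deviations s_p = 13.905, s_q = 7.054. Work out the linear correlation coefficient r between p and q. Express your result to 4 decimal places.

r = Cov(p,q) / (s_p · s_q) = -82.046 / (13.905 × 7.054)
  = -82.046 / 98.0859 ≈ -0.8365

-0.8365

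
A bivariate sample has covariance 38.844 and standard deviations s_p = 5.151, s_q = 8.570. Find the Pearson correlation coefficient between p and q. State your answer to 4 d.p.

r = Cov(p,q) / (s_p · s_q) = 38.844 / (5.151 × 8.570)
  = 38.844 / 44.1441 ≈ 0.8799

0.8799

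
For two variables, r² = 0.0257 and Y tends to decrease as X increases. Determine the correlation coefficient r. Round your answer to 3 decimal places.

-0.160

|r| = √0.0257 = 0.160
The association is negative, so r = −0.160.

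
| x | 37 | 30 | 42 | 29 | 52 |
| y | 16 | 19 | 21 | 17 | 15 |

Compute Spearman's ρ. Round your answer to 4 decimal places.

Rank x: 3, 2, 4, 1, 5
Rank y: 2, 4, 5, 3, 1
d = rank(x) − rank(y): 1, -2, -1, -2, 4; Σd² = 26
ρ = 1 − 6Σd² / [n(n²−1)] = 1 − 6×26 / (5×24) = 1 − 156/120 ≈ -0.3000

-0.3000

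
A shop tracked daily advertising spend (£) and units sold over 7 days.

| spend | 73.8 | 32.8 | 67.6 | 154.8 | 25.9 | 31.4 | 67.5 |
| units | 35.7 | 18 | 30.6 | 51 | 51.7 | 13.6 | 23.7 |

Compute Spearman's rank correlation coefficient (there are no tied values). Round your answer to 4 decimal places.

Rank spend: 6, 3, 5, 7, 1, 2, 4
Rank units: 5, 2, 4, 6, 7, 1, 3
d = rank(spend) − rank(units): 1, 1, 1, 1, -6, 1, 1; Σd² = 42
ρ = 1 − 6Σd² / [n(n²−1)] = 1 − 6×42 / (7×48) = 1 − 252/336 ≈ 0.2500

0.2500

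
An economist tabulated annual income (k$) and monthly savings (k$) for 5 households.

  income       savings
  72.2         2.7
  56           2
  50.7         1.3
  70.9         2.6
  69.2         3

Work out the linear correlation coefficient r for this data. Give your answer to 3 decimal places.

0.934

n = 5, Σx = 319, Σy = 11.6, Σx² = 20734.78, Σy² = 28.74, Σxy = 764.79
nΣxy − ΣxΣy = 3823.95 − 3700.4 = 123.55
nΣx² − (Σx)² = 103673.9 − 101761 = 1912.9; nΣy² − (Σy)² = 143.7 − 134.56 = 9.14
r = 123.55 / √(1912.9 × 9.14) = 123.55 / 132.2267 ≈ 0.934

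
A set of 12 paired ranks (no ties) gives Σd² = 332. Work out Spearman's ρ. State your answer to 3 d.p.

-0.161

ρ = 1 − 6Σd² / [n(n²−1)] = 1 − 6×332 / (12×143)
  = 1 − 1992/1716 = 1 − 1.1608 ≈ -0.161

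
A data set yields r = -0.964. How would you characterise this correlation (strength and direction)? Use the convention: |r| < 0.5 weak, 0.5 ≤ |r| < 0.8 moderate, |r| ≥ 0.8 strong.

strong negative

r = -0.964 < 0 so the relationship is negative.
|r| = 0.964, which falls in the strong range.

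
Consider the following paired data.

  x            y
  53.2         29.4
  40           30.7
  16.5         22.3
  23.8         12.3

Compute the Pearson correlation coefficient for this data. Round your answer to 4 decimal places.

n = 4, Σx = 133.5, Σy = 94.7, Σx² = 5268.93, Σy² = 2455.43, Σxy = 3452.77
nΣxy − ΣxΣy = 13811.08 − 12642.45 = 1168.63
nΣx² − (Σx)² = 21075.72 − 17822.25 = 3253.47; nΣy² − (Σy)² = 9821.72 − 8968.09 = 853.63
r = 1168.63 / √(3253.47 × 853.63) = 1168.63 / 1666.5112 ≈ 0.7012

0.7012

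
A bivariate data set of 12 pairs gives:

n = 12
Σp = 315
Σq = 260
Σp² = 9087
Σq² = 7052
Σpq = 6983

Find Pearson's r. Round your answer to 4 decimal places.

r = (nΣpq − ΣpΣq) / √[(nΣp² − (Σp)²)(nΣq² − (Σq)²)]
Numerator: 12×6983 − 315×260 = 1896
Denominator: √[(109044 − 99225)(84624 − 67600)] = √[9819 × 17024] = 12928.9851
r = 1896 / 12928.9851 ≈ 0.1466

0.1466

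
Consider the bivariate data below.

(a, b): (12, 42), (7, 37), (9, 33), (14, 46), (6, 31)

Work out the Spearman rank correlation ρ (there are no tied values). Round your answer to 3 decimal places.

0.900

Rank a: 4, 2, 3, 5, 1
Rank b: 4, 3, 2, 5, 1
d = rank(a) − rank(b): 0, -1, 1, 0, 0; Σd² = 2
ρ = 1 − 6Σd² / [n(n²−1)] = 1 − 6×2 / (5×24) = 1 − 12/120 ≈ 0.900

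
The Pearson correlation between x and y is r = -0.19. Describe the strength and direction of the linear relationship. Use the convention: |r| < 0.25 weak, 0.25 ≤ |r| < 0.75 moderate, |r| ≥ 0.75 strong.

r = -0.19 < 0 so the relationship is negative.
|r| = 0.19, which falls in the weak range.

weak negative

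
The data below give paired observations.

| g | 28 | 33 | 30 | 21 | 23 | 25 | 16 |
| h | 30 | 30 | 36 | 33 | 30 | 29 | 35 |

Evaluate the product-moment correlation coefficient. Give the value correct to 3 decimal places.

-0.299

n = 7, Σg = 176, Σh = 223, Σg² = 4624, Σh² = 7151, Σgh = 5578
nΣgh − ΣgΣh = 39046 − 39248 = -202
nΣg² − (Σg)² = 32368 − 30976 = 1392; nΣh² − (Σh)² = 50057 − 49729 = 328
r = -202 / √(1392 × 328) = -202 / 675.7041 ≈ -0.299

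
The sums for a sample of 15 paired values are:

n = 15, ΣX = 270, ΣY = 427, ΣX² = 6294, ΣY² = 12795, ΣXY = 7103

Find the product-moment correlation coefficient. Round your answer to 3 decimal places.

r = (nΣXY − ΣXΣY) / √[(nΣX² − (ΣX)²)(nΣY² − (ΣY)²)]
Numerator: 15×7103 − 270×427 = -8745
Denominator: √[(94410 − 72900)(191925 − 182329)] = √[21510 × 9596] = 14366.9746
r = -8745 / 14366.9746 ≈ -0.609

-0.609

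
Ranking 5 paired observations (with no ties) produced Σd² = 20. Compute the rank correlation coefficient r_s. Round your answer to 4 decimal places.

ρ = 1 − 6Σd² / [n(n²−1)] = 1 − 6×20 / (5×24)
  = 1 − 120/120 = 1 − 1.00000 ≈ 0.0000

0.0000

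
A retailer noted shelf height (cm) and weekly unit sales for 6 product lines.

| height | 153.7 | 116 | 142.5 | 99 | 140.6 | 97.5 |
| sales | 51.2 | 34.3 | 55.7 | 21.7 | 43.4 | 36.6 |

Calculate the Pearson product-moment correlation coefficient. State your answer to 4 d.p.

n = 6, Σx = 749.3, Σy = 242.9, Σx² = 96461.55, Σy² = 10594.43, Σxy = 31604.33
nΣxy − ΣxΣy = 189625.98 − 182004.97 = 7621.01
nΣx² − (Σx)² = 578769.3 − 561450.49 = 17318.81; nΣy² − (Σy)² = 63566.58 − 59000.41 = 4566.17
r = 7621.01 / √(17318.81 × 4566.17) = 7621.01 / 8892.7291 ≈ 0.8570

0.8570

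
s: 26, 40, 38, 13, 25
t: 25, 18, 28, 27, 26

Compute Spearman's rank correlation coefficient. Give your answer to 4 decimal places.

-0.4000

Rank s: 3, 5, 4, 1, 2
Rank t: 2, 1, 5, 4, 3
d = rank(s) − rank(t): 1, 4, -1, -3, -1; Σd² = 28
ρ = 1 − 6Σd² / [n(n²−1)] = 1 − 6×28 / (5×24) = 1 − 168/120 ≈ -0.4000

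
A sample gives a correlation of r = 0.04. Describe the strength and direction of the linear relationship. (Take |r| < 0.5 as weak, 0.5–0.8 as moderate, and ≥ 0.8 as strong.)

weak positive

r = 0.04 > 0 so the relationship is positive.
|r| = 0.04, which falls in the weak range.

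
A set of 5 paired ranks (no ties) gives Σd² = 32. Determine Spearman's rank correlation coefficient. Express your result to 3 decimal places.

-0.600

ρ = 1 − 6Σd² / [n(n²−1)] = 1 − 6×32 / (5×24)
  = 1 − 192/120 = 1 − 1.6000 ≈ -0.600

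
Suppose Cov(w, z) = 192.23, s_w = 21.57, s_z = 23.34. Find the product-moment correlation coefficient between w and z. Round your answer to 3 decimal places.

0.382

r = Cov(w,z) / (s_w · s_z) = 192.23 / (21.57 × 23.34)
  = 192.23 / 503.4438 ≈ 0.382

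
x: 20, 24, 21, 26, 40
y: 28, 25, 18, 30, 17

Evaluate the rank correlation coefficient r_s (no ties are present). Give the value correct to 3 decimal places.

Rank x: 1, 3, 2, 4, 5
Rank y: 4, 3, 2, 5, 1
d = rank(x) − rank(y): -3, 0, 0, -1, 4; Σd² = 26
ρ = 1 − 6Σd² / [n(n²−1)] = 1 − 6×26 / (5×24) = 1 − 156/120 ≈ -0.300

-0.300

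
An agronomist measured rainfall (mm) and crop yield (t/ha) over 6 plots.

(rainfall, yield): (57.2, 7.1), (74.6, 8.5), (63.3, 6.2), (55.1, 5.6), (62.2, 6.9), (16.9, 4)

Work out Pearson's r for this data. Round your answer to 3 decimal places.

0.902

n = 6, Σx = 329.3, Σy = 38.3, Σx² = 20034.35, Σy² = 256.07, Σxy = 2238.02
nΣxy − ΣxΣy = 13428.12 − 12612.19 = 815.93
nΣx² − (Σx)² = 120206.1 − 108438.49 = 11767.61; nΣy² − (Σy)² = 1536.42 − 1466.89 = 69.53
r = 815.93 / √(11767.61 × 69.53) = 815.93 / 904.5451 ≈ 0.902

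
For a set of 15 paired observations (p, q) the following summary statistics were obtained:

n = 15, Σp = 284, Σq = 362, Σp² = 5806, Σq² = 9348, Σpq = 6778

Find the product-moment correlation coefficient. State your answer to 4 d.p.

-0.1481

r = (nΣpq − ΣpΣq) / √[(nΣp² − (Σp)²)(nΣq² − (Σq)²)]
Numerator: 15×6778 − 284×362 = -1138
Denominator: √[(87090 − 80656)(140220 − 131044)] = √[6434 × 9176] = 7683.6439
r = -1138 / 7683.6439 ≈ -0.1481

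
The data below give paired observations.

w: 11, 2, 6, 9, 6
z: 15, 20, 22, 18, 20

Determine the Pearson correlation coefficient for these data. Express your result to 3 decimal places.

-0.746

n = 5, Σw = 34, Σz = 95, Σw² = 278, Σz² = 1833, Σwz = 619
nΣwz − ΣwΣz = 3095 − 3230 = -135
nΣw² − (Σw)² = 1390 − 1156 = 234; nΣz² − (Σz)² = 9165 − 9025 = 140
r = -135 / √(234 × 140) = -135 / 180.9972 ≈ -0.746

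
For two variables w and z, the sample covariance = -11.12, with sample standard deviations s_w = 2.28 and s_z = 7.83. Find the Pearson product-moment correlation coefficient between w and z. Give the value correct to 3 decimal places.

r = Cov(w,z) / (s_w · s_z) = -11.12 / (2.28 × 7.83)
  = -11.12 / 17.8524 ≈ -0.623

-0.623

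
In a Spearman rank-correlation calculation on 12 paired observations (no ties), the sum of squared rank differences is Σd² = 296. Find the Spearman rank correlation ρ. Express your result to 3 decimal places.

-0.035

ρ = 1 − 6Σd² / [n(n²−1)] = 1 − 6×296 / (12×143)
  = 1 − 1776/1716 = 1 − 1.0350 ≈ -0.035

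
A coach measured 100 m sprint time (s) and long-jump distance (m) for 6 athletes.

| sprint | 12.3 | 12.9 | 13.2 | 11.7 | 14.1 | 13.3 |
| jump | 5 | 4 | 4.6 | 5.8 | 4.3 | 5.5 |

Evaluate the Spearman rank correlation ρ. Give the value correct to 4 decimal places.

-0.4286

Rank sprint: 2, 3, 4, 1, 6, 5
Rank jump: 4, 1, 3, 6, 2, 5
d = rank(sprint) − rank(jump): -2, 2, 1, -5, 4, 0; Σd² = 50
ρ = 1 − 6Σd² / [n(n²−1)] = 1 − 6×50 / (6×35) = 1 − 300/210 ≈ -0.4286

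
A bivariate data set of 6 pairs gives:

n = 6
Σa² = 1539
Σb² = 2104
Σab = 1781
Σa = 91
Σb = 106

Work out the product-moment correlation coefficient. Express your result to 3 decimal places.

r = (nΣab − ΣaΣb) / √[(nΣa² − (Σa)²)(nΣb² − (Σb)²)]
Numerator: 6×1781 − 91×106 = 1040
Denominator: √[(9234 − 8281)(12624 − 11236)] = √[953 × 1388] = 1150.1148
r = 1040 / 1150.1148 ≈ 0.904

0.904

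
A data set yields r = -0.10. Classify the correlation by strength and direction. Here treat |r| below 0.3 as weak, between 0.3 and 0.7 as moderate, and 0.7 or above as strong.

weak negative

r = -0.10 < 0 so the relationship is negative.
|r| = 0.10, which falls in the weak range.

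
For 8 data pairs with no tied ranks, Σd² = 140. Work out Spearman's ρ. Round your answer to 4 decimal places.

ρ = 1 − 6Σd² / [n(n²−1)] = 1 − 6×140 / (8×63)
  = 1 − 840/504 = 1 − 1.66667 ≈ -0.6667

-0.6667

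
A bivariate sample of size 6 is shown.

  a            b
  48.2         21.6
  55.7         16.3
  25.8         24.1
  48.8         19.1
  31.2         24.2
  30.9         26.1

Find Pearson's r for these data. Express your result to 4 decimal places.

-0.9110

n = 6, Σa = 240.6, Σb = 131.4, Σa² = 10401.06, Σb² = 2944.72, Σab = 5064.42
nΣab − ΣaΣb = 30386.52 − 31614.84 = -1228.32
nΣa² − (Σa)² = 62406.36 − 57888.36 = 4518; nΣb² − (Σb)² = 17668.32 − 17265.96 = 402.36
r = -1228.32 / √(4518 × 402.36) = -1228.32 / 1348.2813 ≈ -0.9110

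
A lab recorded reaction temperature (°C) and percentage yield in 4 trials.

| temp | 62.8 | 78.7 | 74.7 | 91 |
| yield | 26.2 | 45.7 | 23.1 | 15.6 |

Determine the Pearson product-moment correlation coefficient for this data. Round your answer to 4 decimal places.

n = 4, Σx = 307.2, Σy = 110.6, Σx² = 23998.62, Σy² = 3551.9, Σxy = 8387.12
nΣxy − ΣxΣy = 33548.48 − 33976.32 = -427.84
nΣx² − (Σx)² = 95994.48 − 94371.84 = 1622.64; nΣy² − (Σy)² = 14207.6 − 12232.36 = 1975.24
r = -427.84 / √(1622.64 × 1975.24) = -427.84 / 1790.2803 ≈ -0.2390

-0.2390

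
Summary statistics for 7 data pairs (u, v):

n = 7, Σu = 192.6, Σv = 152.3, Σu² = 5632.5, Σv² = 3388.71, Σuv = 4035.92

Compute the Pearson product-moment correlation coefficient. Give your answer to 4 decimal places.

r = (nΣuv − ΣuΣv) / √[(nΣu² − (Σu)²)(nΣv² − (Σv)²)]
Numerator: 7×4035.92 − 192.6×152.3 = -1081.54
Denominator: √[(39427.5 − 37094.76)(23720.97 − 23195.29)] = √[2332.74 × 525.68] = 1107.3729
r = -1081.54 / 1107.3729 ≈ -0.9767

-0.9767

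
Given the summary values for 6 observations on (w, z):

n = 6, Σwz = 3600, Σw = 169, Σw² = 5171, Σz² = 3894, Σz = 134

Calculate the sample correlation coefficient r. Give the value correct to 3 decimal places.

-0.286

r = (nΣwz − ΣwΣz) / √[(nΣw² − (Σw)²)(nΣz² − (Σz)²)]
Numerator: 6×3600 − 169×134 = -1046
Denominator: √[(31026 − 28561)(23364 − 17956)] = √[2465 × 5408] = 3651.1259
r = -1046 / 3651.1259 ≈ -0.286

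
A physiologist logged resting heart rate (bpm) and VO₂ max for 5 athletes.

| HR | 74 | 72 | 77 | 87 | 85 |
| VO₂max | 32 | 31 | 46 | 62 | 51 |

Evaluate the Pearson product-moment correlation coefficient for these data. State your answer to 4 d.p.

n = 5, Σx = 395, Σy = 222, Σx² = 31383, Σy² = 10546, Σxy = 17871
nΣxy − ΣxΣy = 89355 − 87690 = 1665
nΣx² − (Σx)² = 156915 − 156025 = 890; nΣy² − (Σy)² = 52730 − 49284 = 3446
r = 1665 / √(890 × 3446) = 1665 / 1751.2681 ≈ 0.9507

0.9507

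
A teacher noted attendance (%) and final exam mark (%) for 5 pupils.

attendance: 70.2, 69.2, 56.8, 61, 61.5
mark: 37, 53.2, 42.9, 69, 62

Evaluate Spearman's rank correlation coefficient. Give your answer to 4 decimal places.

-0.4000

Rank attendance: 5, 4, 1, 2, 3
Rank mark: 1, 3, 2, 5, 4
d = rank(attendance) − rank(mark): 4, 1, -1, -3, -1; Σd² = 28
ρ = 1 − 6Σd² / [n(n²−1)] = 1 − 6×28 / (5×24) = 1 − 168/120 ≈ -0.4000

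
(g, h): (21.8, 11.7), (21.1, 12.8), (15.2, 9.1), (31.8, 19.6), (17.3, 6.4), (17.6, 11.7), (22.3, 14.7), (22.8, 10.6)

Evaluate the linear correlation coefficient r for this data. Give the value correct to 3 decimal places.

0.870

n = 8, Σg = 169.9, Σh = 96.6, Σg² = 3788.91, Σh² = 1274, Σgh = 2172.87
nΣgh − ΣgΣh = 17382.96 − 16412.34 = 970.62
nΣg² − (Σg)² = 30311.28 − 28866.01 = 1445.27; nΣh² − (Σh)² = 10192 − 9331.56 = 860.44
r = 970.62 / √(1445.27 × 860.44) = 970.62 / 1115.1539 ≈ 0.870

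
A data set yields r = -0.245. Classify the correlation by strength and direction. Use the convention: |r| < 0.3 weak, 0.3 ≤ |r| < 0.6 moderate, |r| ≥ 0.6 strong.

r = -0.245 < 0 so the relationship is negative.
|r| = 0.245, which falls in the weak range.

weak negative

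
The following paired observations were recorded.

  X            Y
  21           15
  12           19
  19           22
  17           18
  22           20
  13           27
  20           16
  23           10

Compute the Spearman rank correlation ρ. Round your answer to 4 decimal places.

Rank X: 6, 1, 4, 3, 7, 2, 5, 8
Rank Y: 2, 5, 7, 4, 6, 8, 3, 1
d = rank(X) − rank(Y): 4, -4, -3, -1, 1, -6, 2, 7; Σd² = 132
ρ = 1 − 6Σd² / [n(n²−1)] = 1 − 6×132 / (8×63) = 1 − 792/504 ≈ -0.5714

-0.5714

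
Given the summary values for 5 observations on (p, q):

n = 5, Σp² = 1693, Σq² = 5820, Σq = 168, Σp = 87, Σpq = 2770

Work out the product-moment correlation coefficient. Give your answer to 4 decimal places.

r = (nΣpq − ΣpΣq) / √[(nΣp² − (Σp)²)(nΣq² − (Σq)²)]
Numerator: 5×2770 − 87×168 = -766
Denominator: √[(8465 − 7569)(29100 − 28224)] = √[896 × 876] = 885.9436
r = -766 / 885.9436 ≈ -0.8646

-0.8646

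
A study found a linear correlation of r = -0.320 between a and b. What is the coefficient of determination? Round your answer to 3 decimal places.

r² = (-0.320)² = 0.102

0.102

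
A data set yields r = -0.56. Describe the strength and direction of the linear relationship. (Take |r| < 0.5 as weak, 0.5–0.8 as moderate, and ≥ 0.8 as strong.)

r = -0.56 < 0 so the relationship is negative.
|r| = 0.56, which falls in the moderate range.

moderate negative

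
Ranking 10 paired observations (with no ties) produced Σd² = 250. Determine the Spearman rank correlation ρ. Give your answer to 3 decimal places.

-0.515

ρ = 1 − 6Σd² / [n(n²−1)] = 1 − 6×250 / (10×99)
  = 1 − 1500/990 = 1 − 1.5152 ≈ -0.515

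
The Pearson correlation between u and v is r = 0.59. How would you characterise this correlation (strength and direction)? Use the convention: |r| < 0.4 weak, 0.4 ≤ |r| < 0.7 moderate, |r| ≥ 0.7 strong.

r = 0.59 > 0 so the relationship is positive.
|r| = 0.59, which falls in the moderate range.

moderate positive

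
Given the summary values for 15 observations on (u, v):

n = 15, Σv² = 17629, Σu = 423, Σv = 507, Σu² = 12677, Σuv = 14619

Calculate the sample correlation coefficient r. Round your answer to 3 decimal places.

r = (nΣuv − ΣuΣv) / √[(nΣu² − (Σu)²)(nΣv² − (Σv)²)]
Numerator: 15×14619 − 423×507 = 4824
Denominator: √[(190155 − 178929)(264435 − 257049)] = √[11226 × 7386] = 9105.7804
r = 4824 / 9105.7804 ≈ 0.530

0.530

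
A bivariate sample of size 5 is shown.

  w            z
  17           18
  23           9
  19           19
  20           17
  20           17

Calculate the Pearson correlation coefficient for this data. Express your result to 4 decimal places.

-0.8649

n = 5, Σw = 99, Σz = 80, Σw² = 1979, Σz² = 1344, Σwz = 1554
nΣwz − ΣwΣz = 7770 − 7920 = -150
nΣw² − (Σw)² = 9895 − 9801 = 94; nΣz² − (Σz)² = 6720 − 6400 = 320
r = -150 / √(94 × 320) = -150 / 173.4359 ≈ -0.8649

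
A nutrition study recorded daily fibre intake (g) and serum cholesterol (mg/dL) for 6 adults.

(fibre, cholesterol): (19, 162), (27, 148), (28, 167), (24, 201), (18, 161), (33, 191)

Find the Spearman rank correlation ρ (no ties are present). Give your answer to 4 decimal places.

Rank fibre: 2, 4, 5, 3, 1, 6
Rank cholesterol: 3, 1, 4, 6, 2, 5
d = rank(fibre) − rank(cholesterol): -1, 3, 1, -3, -1, 1; Σd² = 22
ρ = 1 − 6Σd² / [n(n²−1)] = 1 − 6×22 / (6×35) = 1 − 132/210 ≈ 0.3714

0.3714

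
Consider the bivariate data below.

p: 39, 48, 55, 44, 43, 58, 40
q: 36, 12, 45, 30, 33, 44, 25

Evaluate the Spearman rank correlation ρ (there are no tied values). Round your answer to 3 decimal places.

Rank p: 1, 5, 6, 4, 3, 7, 2
Rank q: 5, 1, 7, 3, 4, 6, 2
d = rank(p) − rank(q): -4, 4, -1, 1, -1, 1, 0; Σd² = 36
ρ = 1 − 6Σd² / [n(n²−1)] = 1 − 6×36 / (7×48) = 1 − 216/336 ≈ 0.357

0.357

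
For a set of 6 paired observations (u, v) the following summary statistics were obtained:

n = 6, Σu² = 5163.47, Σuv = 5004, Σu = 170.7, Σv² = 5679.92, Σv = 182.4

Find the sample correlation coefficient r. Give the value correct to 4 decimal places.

r = (nΣuv − ΣuΣv) / √[(nΣu² − (Σu)²)(nΣv² − (Σv)²)]
Numerator: 6×5004 − 170.7×182.4 = -1111.68
Denominator: √[(30980.82 − 29138.49)(34079.52 − 33269.76)] = √[1842.33 × 809.76] = 1221.4111
r = -1111.68 / 1221.4111 ≈ -0.9102

-0.9102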